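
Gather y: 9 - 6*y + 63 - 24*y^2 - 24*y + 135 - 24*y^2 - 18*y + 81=-48*y^2 - 48*y + 288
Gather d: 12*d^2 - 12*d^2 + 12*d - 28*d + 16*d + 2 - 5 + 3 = 0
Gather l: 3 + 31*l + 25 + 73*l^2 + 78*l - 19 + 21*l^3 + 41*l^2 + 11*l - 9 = 21*l^3 + 114*l^2 + 120*l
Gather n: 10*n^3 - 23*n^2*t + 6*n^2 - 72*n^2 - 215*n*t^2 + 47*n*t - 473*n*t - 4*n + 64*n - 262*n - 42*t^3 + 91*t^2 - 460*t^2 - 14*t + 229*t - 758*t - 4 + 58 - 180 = 10*n^3 + n^2*(-23*t - 66) + n*(-215*t^2 - 426*t - 202) - 42*t^3 - 369*t^2 - 543*t - 126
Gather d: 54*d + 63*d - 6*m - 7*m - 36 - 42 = 117*d - 13*m - 78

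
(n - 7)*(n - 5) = n^2 - 12*n + 35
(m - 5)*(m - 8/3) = m^2 - 23*m/3 + 40/3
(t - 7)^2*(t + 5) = t^3 - 9*t^2 - 21*t + 245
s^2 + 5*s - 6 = (s - 1)*(s + 6)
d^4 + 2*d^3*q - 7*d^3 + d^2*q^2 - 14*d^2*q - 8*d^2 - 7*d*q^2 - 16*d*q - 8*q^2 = (d - 8)*(d + 1)*(d + q)^2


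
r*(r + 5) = r^2 + 5*r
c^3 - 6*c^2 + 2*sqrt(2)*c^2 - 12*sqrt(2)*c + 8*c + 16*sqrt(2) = (c - 4)*(c - 2)*(c + 2*sqrt(2))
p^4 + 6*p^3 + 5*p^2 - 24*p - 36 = (p - 2)*(p + 2)*(p + 3)^2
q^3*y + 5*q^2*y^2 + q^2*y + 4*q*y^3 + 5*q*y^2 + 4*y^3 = (q + y)*(q + 4*y)*(q*y + y)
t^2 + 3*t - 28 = (t - 4)*(t + 7)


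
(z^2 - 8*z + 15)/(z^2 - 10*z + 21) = (z - 5)/(z - 7)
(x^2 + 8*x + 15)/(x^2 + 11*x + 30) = (x + 3)/(x + 6)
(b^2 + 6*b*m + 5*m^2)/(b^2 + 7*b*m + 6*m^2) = (b + 5*m)/(b + 6*m)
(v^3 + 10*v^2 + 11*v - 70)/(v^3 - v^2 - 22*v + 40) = (v + 7)/(v - 4)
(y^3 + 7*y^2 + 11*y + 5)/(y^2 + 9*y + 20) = (y^2 + 2*y + 1)/(y + 4)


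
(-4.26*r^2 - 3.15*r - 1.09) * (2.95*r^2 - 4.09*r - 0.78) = -12.567*r^4 + 8.1309*r^3 + 12.9908*r^2 + 6.9151*r + 0.8502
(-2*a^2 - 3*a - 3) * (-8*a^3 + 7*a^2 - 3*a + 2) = 16*a^5 + 10*a^4 + 9*a^3 - 16*a^2 + 3*a - 6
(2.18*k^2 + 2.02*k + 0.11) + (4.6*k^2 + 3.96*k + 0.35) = 6.78*k^2 + 5.98*k + 0.46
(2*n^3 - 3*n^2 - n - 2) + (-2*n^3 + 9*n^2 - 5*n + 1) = 6*n^2 - 6*n - 1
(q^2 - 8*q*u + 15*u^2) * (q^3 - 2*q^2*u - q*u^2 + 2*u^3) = q^5 - 10*q^4*u + 30*q^3*u^2 - 20*q^2*u^3 - 31*q*u^4 + 30*u^5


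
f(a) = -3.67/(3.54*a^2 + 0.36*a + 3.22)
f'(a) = -3.67*(-7.08*a - 0.36)/(3.54*a^2 + 0.36*a + 3.22)^2 = (25.9836*a + 1.3212)/(3.54*a^2 + 0.36*a + 3.22)^2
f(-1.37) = -0.39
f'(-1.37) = -0.39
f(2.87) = -0.11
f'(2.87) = 0.07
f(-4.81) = -0.04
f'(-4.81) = -0.02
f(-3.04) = -0.11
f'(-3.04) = -0.06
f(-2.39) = -0.16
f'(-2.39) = -0.12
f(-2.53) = -0.15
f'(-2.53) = -0.10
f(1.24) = -0.40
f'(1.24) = 0.40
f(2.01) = -0.20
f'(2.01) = 0.16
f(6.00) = -0.03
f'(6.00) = 0.01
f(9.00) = -0.01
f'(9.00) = 0.00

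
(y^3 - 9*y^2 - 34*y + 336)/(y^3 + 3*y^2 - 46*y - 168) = (y - 8)/(y + 4)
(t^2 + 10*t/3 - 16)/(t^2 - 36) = (t - 8/3)/(t - 6)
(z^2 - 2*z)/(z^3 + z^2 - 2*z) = (z - 2)/(z^2 + z - 2)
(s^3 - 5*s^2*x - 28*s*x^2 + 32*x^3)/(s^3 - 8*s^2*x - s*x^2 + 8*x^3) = (s + 4*x)/(s + x)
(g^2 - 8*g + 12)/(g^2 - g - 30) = (g - 2)/(g + 5)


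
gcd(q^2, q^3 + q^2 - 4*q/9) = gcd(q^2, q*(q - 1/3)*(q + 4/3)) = q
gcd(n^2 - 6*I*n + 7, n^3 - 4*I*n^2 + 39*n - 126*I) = n - 7*I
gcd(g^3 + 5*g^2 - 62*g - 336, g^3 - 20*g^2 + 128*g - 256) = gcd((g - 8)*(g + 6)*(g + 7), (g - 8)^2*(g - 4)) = g - 8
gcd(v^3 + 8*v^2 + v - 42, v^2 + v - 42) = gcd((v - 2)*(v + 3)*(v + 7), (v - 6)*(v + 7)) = v + 7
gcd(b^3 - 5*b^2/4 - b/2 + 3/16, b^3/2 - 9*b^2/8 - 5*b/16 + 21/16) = b - 3/2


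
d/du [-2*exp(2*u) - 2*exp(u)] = (-4*exp(u) - 2)*exp(u)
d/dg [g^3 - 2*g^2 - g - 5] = 3*g^2 - 4*g - 1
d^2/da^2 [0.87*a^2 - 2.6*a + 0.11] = 1.74000000000000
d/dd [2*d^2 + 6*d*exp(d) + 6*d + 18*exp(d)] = 6*d*exp(d) + 4*d + 24*exp(d) + 6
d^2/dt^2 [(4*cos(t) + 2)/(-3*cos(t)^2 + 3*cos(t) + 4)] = (-108*(1 - cos(t)^2)^2 - 36*cos(t)^5 - 162*cos(t)^3 - 174*cos(t)^2 + 140*cos(t) + 96)/(-3*cos(t)^2 + 3*cos(t) + 4)^3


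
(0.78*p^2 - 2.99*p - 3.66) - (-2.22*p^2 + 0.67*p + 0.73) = 3.0*p^2 - 3.66*p - 4.39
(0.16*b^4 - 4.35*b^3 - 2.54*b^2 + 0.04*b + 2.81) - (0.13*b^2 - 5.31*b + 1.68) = 0.16*b^4 - 4.35*b^3 - 2.67*b^2 + 5.35*b + 1.13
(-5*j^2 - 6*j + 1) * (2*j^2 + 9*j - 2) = -10*j^4 - 57*j^3 - 42*j^2 + 21*j - 2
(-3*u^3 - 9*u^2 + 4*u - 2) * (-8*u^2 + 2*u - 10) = 24*u^5 + 66*u^4 - 20*u^3 + 114*u^2 - 44*u + 20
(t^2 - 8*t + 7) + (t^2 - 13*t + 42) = 2*t^2 - 21*t + 49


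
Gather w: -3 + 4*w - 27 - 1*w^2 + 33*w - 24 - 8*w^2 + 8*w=-9*w^2 + 45*w - 54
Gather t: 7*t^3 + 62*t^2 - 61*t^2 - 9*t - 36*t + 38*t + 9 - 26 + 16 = 7*t^3 + t^2 - 7*t - 1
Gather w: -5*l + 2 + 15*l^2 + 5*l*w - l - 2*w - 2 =15*l^2 - 6*l + w*(5*l - 2)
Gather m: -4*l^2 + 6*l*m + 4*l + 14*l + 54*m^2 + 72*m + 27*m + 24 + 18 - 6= -4*l^2 + 18*l + 54*m^2 + m*(6*l + 99) + 36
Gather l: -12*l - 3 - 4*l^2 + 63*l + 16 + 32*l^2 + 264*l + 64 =28*l^2 + 315*l + 77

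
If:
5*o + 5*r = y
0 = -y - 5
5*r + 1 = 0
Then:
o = -4/5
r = -1/5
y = -5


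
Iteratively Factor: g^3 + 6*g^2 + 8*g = (g)*(g^2 + 6*g + 8) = g*(g + 2)*(g + 4)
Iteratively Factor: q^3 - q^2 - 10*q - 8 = (q + 1)*(q^2 - 2*q - 8) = (q + 1)*(q + 2)*(q - 4)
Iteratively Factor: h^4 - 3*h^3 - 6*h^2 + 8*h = (h + 2)*(h^3 - 5*h^2 + 4*h) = h*(h + 2)*(h^2 - 5*h + 4) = h*(h - 4)*(h + 2)*(h - 1)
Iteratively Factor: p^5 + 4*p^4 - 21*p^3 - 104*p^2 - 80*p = (p)*(p^4 + 4*p^3 - 21*p^2 - 104*p - 80) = p*(p - 5)*(p^3 + 9*p^2 + 24*p + 16) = p*(p - 5)*(p + 4)*(p^2 + 5*p + 4) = p*(p - 5)*(p + 1)*(p + 4)*(p + 4)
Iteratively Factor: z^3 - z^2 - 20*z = (z + 4)*(z^2 - 5*z) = z*(z + 4)*(z - 5)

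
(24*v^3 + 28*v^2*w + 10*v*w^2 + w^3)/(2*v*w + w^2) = 12*v^2/w + 8*v + w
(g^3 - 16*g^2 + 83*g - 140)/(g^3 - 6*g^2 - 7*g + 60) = (g - 7)/(g + 3)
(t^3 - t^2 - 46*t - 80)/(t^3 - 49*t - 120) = (t + 2)/(t + 3)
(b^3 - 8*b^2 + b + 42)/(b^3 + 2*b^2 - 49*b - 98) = (b - 3)/(b + 7)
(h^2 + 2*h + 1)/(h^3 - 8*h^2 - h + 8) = (h + 1)/(h^2 - 9*h + 8)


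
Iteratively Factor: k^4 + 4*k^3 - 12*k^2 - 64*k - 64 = (k + 4)*(k^3 - 12*k - 16) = (k + 2)*(k + 4)*(k^2 - 2*k - 8) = (k + 2)^2*(k + 4)*(k - 4)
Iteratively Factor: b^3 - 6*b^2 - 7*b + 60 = (b - 5)*(b^2 - b - 12) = (b - 5)*(b - 4)*(b + 3)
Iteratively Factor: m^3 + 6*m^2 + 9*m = (m + 3)*(m^2 + 3*m) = (m + 3)^2*(m)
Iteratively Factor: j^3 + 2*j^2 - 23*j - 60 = (j - 5)*(j^2 + 7*j + 12) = (j - 5)*(j + 4)*(j + 3)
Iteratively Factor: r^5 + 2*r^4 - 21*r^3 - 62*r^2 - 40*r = (r - 5)*(r^4 + 7*r^3 + 14*r^2 + 8*r) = (r - 5)*(r + 2)*(r^3 + 5*r^2 + 4*r) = r*(r - 5)*(r + 2)*(r^2 + 5*r + 4) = r*(r - 5)*(r + 2)*(r + 4)*(r + 1)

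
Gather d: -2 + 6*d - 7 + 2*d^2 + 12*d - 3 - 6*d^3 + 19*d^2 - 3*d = -6*d^3 + 21*d^2 + 15*d - 12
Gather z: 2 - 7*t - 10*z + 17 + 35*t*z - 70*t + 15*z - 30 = -77*t + z*(35*t + 5) - 11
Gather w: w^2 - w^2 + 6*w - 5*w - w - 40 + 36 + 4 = 0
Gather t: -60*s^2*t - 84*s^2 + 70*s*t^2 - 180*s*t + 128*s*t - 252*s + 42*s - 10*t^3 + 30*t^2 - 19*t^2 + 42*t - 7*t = -84*s^2 - 210*s - 10*t^3 + t^2*(70*s + 11) + t*(-60*s^2 - 52*s + 35)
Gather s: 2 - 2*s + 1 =3 - 2*s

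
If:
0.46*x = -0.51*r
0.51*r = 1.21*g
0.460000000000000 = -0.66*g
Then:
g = -0.70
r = -1.65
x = 1.83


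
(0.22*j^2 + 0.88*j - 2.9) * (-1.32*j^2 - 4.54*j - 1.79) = -0.2904*j^4 - 2.1604*j^3 - 0.561*j^2 + 11.5908*j + 5.191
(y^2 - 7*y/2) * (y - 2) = y^3 - 11*y^2/2 + 7*y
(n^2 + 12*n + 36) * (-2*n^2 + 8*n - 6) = -2*n^4 - 16*n^3 + 18*n^2 + 216*n - 216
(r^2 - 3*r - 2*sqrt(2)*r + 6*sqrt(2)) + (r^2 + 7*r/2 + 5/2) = 2*r^2 - 2*sqrt(2)*r + r/2 + 5/2 + 6*sqrt(2)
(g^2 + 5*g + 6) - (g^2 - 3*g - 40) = 8*g + 46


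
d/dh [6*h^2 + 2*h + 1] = 12*h + 2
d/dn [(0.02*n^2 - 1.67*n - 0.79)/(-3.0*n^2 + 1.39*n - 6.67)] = (-4.9822*n^2 - 5.0068*n + 12.237)/(9.0*n^4 - 8.34*n^3 + 41.9521*n^2 - 18.5426*n + 44.4889)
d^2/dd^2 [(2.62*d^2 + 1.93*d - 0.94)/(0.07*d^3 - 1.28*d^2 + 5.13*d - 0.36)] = (0.025676*d^6 + 0.056741999999999*d^5 - 6.73789199999999*d^4 + 41.617954*d^3 - 17.926044*d^2 + 31.556304*d - 40.801716)/(0.000343*d^9 - 0.018816*d^8 + 0.419475*d^7 - 4.860332*d^6 + 30.935061*d^5 - 103.602024*d^4 + 149.216337*d^3 - 28.919916*d^2 + 1.994544*d - 0.046656)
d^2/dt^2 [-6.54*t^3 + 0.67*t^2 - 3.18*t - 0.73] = 1.34 - 39.24*t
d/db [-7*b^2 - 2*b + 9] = -14*b - 2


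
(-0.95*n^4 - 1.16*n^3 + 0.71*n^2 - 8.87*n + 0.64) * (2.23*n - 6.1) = -2.1185*n^5 + 3.2082*n^4 + 8.6593*n^3 - 24.1111*n^2 + 55.5342*n - 3.904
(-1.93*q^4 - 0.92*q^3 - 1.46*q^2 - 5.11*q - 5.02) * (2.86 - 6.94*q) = 13.3942*q^5 + 0.865000000000001*q^4 + 7.5012*q^3 + 31.2878*q^2 + 20.2242*q - 14.3572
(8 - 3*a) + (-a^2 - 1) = -a^2 - 3*a + 7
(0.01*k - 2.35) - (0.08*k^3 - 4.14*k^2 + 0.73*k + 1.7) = -0.08*k^3 + 4.14*k^2 - 0.72*k - 4.05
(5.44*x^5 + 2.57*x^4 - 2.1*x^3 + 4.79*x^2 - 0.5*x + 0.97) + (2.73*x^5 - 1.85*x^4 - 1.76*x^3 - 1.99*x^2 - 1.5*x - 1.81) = 8.17*x^5 + 0.72*x^4 - 3.86*x^3 + 2.8*x^2 - 2.0*x - 0.84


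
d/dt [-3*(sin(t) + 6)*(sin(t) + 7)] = -3*(2*sin(t) + 13)*cos(t)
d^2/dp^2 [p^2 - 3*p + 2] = 2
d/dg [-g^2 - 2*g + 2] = -2*g - 2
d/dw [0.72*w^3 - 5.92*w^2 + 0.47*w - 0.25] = 2.16*w^2 - 11.84*w + 0.47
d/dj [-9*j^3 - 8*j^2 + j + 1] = -27*j^2 - 16*j + 1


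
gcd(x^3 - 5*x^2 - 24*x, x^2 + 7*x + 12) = x + 3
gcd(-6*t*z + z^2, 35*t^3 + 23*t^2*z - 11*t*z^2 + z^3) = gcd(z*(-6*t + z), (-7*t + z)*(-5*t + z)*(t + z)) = 1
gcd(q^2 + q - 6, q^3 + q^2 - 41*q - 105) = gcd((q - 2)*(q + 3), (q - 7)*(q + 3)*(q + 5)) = q + 3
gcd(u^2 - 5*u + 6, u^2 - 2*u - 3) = u - 3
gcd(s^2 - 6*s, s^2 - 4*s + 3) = 1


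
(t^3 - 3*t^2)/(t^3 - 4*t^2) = (t - 3)/(t - 4)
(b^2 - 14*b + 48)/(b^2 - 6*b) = (b - 8)/b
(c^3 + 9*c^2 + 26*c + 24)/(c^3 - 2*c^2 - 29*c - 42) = (c + 4)/(c - 7)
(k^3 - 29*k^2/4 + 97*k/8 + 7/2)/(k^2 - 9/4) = (8*k^3 - 58*k^2 + 97*k + 28)/(2*(4*k^2 - 9))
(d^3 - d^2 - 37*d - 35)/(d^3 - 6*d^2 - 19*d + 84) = (d^2 + 6*d + 5)/(d^2 + d - 12)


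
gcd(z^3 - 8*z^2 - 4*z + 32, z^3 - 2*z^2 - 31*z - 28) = 1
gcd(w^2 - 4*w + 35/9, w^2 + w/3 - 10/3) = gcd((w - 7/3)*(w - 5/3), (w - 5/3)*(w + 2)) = w - 5/3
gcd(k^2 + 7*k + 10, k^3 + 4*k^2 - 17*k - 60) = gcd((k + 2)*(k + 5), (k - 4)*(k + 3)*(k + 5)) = k + 5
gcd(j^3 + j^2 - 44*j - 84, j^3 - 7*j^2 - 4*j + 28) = j^2 - 5*j - 14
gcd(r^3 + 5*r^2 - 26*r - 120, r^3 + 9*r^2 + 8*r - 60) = r + 6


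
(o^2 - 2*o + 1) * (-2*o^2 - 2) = -2*o^4 + 4*o^3 - 4*o^2 + 4*o - 2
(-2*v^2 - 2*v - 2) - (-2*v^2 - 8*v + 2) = 6*v - 4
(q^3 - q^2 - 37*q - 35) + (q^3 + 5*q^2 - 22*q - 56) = 2*q^3 + 4*q^2 - 59*q - 91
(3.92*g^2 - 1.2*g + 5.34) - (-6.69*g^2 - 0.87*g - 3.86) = 10.61*g^2 - 0.33*g + 9.2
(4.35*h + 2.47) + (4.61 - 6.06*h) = 7.08 - 1.71*h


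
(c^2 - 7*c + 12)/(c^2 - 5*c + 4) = (c - 3)/(c - 1)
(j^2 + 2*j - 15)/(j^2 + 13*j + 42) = (j^2 + 2*j - 15)/(j^2 + 13*j + 42)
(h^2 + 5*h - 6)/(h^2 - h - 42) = (h - 1)/(h - 7)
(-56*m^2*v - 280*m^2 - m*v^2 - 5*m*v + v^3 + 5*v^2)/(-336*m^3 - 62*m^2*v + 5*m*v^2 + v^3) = (v + 5)/(6*m + v)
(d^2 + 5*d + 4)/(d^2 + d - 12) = (d + 1)/(d - 3)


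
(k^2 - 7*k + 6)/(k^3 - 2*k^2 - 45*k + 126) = (k - 1)/(k^2 + 4*k - 21)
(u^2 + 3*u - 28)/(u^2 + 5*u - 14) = (u - 4)/(u - 2)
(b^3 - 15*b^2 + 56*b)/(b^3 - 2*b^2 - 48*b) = (b - 7)/(b + 6)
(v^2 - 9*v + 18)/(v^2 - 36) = (v - 3)/(v + 6)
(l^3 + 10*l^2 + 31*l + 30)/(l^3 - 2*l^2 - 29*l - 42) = (l + 5)/(l - 7)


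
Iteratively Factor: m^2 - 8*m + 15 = (m - 3)*(m - 5)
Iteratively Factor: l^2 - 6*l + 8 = (l - 4)*(l - 2)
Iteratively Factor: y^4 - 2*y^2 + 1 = (y + 1)*(y^3 - y^2 - y + 1) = (y - 1)*(y + 1)*(y^2 - 1) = (y - 1)*(y + 1)^2*(y - 1)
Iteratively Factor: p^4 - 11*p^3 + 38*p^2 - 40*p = (p)*(p^3 - 11*p^2 + 38*p - 40) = p*(p - 5)*(p^2 - 6*p + 8) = p*(p - 5)*(p - 4)*(p - 2)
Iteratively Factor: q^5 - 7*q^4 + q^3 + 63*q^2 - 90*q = (q - 2)*(q^4 - 5*q^3 - 9*q^2 + 45*q) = (q - 3)*(q - 2)*(q^3 - 2*q^2 - 15*q) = (q - 5)*(q - 3)*(q - 2)*(q^2 + 3*q) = (q - 5)*(q - 3)*(q - 2)*(q + 3)*(q)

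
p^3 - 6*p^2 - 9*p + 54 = (p - 6)*(p - 3)*(p + 3)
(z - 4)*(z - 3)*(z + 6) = z^3 - z^2 - 30*z + 72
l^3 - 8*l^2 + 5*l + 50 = (l - 5)^2*(l + 2)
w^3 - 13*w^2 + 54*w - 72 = (w - 6)*(w - 4)*(w - 3)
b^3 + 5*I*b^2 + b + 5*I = (b - I)*(b + I)*(b + 5*I)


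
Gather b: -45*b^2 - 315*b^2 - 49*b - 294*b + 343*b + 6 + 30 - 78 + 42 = -360*b^2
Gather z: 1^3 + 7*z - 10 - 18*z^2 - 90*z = -18*z^2 - 83*z - 9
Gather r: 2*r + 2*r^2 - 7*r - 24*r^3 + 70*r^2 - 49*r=-24*r^3 + 72*r^2 - 54*r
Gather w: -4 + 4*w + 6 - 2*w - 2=2*w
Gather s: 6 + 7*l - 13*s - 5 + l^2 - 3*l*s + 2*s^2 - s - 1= l^2 + 7*l + 2*s^2 + s*(-3*l - 14)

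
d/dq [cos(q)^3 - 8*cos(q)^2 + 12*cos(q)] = (-3*cos(q)^2 + 16*cos(q) - 12)*sin(q)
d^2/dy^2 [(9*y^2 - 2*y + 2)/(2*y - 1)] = 26/(8*y^3 - 12*y^2 + 6*y - 1)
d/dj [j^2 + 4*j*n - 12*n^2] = 2*j + 4*n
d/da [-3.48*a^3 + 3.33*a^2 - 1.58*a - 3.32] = -10.44*a^2 + 6.66*a - 1.58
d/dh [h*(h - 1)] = 2*h - 1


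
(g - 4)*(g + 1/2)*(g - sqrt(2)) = g^3 - 7*g^2/2 - sqrt(2)*g^2 - 2*g + 7*sqrt(2)*g/2 + 2*sqrt(2)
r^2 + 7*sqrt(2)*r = r*(r + 7*sqrt(2))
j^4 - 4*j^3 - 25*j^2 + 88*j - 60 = (j - 6)*(j - 2)*(j - 1)*(j + 5)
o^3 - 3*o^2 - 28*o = o*(o - 7)*(o + 4)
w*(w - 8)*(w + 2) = w^3 - 6*w^2 - 16*w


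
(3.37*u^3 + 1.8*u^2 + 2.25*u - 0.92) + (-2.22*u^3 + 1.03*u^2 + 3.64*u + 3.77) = 1.15*u^3 + 2.83*u^2 + 5.89*u + 2.85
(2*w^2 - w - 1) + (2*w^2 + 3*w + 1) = 4*w^2 + 2*w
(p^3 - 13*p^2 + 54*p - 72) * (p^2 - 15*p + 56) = p^5 - 28*p^4 + 305*p^3 - 1610*p^2 + 4104*p - 4032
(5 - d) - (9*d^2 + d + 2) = -9*d^2 - 2*d + 3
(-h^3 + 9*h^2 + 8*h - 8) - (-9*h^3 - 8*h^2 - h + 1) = 8*h^3 + 17*h^2 + 9*h - 9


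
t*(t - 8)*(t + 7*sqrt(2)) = t^3 - 8*t^2 + 7*sqrt(2)*t^2 - 56*sqrt(2)*t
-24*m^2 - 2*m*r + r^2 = (-6*m + r)*(4*m + r)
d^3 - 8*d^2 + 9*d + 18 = (d - 6)*(d - 3)*(d + 1)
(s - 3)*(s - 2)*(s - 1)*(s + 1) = s^4 - 5*s^3 + 5*s^2 + 5*s - 6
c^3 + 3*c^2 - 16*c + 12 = (c - 2)*(c - 1)*(c + 6)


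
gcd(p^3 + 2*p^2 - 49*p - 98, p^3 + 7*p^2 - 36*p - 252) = p + 7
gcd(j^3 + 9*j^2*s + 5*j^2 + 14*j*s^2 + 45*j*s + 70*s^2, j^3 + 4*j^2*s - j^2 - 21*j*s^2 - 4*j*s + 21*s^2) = j + 7*s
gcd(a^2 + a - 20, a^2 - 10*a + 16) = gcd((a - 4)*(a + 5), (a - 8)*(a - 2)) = 1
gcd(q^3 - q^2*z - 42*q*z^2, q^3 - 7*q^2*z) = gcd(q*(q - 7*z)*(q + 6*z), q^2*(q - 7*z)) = -q^2 + 7*q*z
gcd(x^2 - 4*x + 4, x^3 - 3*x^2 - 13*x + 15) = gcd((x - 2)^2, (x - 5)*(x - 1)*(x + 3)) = 1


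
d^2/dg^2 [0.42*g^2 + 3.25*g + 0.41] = 0.840000000000000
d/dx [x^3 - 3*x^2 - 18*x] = 3*x^2 - 6*x - 18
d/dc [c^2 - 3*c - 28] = 2*c - 3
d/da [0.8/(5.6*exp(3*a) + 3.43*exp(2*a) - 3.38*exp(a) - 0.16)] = (-13.44*exp(2*a) - 5.488*exp(a) + 2.704)*exp(a)/(5.6*exp(3*a) + 3.43*exp(2*a) - 3.38*exp(a) - 0.16)^2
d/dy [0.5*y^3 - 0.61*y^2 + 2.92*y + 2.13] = 1.5*y^2 - 1.22*y + 2.92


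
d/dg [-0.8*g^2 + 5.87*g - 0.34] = 5.87 - 1.6*g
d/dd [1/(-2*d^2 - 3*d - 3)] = (4*d + 3)/(2*d^2 + 3*d + 3)^2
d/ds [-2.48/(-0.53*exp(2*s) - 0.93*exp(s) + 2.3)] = (-2.6288*exp(s) - 2.3064)*exp(s)/(0.53*exp(2*s) + 0.93*exp(s) - 2.3)^2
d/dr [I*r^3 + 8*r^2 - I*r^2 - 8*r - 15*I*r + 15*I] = 3*I*r^2 + 2*r*(8 - I) - 8 - 15*I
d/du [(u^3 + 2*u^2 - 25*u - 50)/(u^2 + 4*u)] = (u^4 + 8*u^3 + 33*u^2 + 100*u + 200)/(u^2*(u^2 + 8*u + 16))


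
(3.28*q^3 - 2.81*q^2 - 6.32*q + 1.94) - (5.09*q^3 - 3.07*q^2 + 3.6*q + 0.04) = -1.81*q^3 + 0.26*q^2 - 9.92*q + 1.9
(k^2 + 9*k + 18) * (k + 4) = k^3 + 13*k^2 + 54*k + 72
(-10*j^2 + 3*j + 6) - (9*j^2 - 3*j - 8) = -19*j^2 + 6*j + 14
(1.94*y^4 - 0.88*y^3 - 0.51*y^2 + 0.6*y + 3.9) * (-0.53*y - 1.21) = -1.0282*y^5 - 1.881*y^4 + 1.3351*y^3 + 0.2991*y^2 - 2.793*y - 4.719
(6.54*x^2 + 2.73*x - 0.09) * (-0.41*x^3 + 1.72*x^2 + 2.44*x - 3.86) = -2.6814*x^5 + 10.1295*x^4 + 20.6901*x^3 - 18.738*x^2 - 10.7574*x + 0.3474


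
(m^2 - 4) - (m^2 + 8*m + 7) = -8*m - 11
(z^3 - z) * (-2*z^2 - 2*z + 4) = -2*z^5 - 2*z^4 + 6*z^3 + 2*z^2 - 4*z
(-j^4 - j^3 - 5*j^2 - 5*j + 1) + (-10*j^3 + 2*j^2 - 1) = -j^4 - 11*j^3 - 3*j^2 - 5*j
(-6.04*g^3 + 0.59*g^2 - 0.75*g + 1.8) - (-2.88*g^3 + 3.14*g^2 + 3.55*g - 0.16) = -3.16*g^3 - 2.55*g^2 - 4.3*g + 1.96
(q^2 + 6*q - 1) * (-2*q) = -2*q^3 - 12*q^2 + 2*q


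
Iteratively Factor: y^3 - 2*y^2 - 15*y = (y - 5)*(y^2 + 3*y) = y*(y - 5)*(y + 3)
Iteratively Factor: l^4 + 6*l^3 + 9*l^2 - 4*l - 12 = (l + 2)*(l^3 + 4*l^2 + l - 6) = (l + 2)*(l + 3)*(l^2 + l - 2) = (l + 2)^2*(l + 3)*(l - 1)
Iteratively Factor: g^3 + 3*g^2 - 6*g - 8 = (g + 4)*(g^2 - g - 2) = (g - 2)*(g + 4)*(g + 1)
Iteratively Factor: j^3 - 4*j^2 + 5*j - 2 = (j - 1)*(j^2 - 3*j + 2) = (j - 1)^2*(j - 2)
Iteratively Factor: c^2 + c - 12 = (c - 3)*(c + 4)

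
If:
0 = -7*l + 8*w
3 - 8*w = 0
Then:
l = 3/7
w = 3/8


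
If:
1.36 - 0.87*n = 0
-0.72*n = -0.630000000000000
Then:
No Solution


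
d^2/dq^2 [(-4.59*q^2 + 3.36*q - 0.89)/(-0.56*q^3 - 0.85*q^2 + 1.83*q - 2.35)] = (2.878848*q^6 - 6.32217600000001*q^5 + 21.97608*q^4 - 75.250286*q^3 - 3.56431199999999*q^2 + 24.93579*q + 24.202682)/(0.175616*q^9 + 0.79968*q^8 - 0.507864*q^7 - 2.401475*q^6 + 8.371227*q^5 - 0.816360000000005*q^4 - 18.783237*q^3 + 37.69212*q^2 - 30.318525*q + 12.977875)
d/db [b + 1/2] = 1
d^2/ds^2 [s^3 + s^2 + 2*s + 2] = 6*s + 2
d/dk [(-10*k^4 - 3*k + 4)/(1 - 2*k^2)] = (40*k^5 - 40*k^3 - 6*k^2 + 16*k - 3)/(4*k^4 - 4*k^2 + 1)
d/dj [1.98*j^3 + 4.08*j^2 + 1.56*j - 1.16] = 5.94*j^2 + 8.16*j + 1.56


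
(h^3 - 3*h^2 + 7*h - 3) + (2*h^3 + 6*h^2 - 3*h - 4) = 3*h^3 + 3*h^2 + 4*h - 7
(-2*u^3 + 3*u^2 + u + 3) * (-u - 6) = 2*u^4 + 9*u^3 - 19*u^2 - 9*u - 18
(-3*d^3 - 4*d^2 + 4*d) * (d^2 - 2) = -3*d^5 - 4*d^4 + 10*d^3 + 8*d^2 - 8*d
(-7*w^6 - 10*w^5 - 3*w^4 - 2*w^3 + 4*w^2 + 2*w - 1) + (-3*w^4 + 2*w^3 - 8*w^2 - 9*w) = -7*w^6 - 10*w^5 - 6*w^4 - 4*w^2 - 7*w - 1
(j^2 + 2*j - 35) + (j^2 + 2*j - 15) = 2*j^2 + 4*j - 50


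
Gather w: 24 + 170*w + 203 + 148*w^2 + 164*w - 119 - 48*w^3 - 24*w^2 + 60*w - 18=-48*w^3 + 124*w^2 + 394*w + 90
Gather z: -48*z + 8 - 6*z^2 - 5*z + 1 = -6*z^2 - 53*z + 9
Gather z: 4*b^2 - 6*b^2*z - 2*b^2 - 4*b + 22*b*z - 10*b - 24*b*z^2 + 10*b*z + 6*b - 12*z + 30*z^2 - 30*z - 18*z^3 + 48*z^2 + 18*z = 2*b^2 - 8*b - 18*z^3 + z^2*(78 - 24*b) + z*(-6*b^2 + 32*b - 24)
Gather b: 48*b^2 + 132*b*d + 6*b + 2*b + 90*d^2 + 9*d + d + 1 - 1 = 48*b^2 + b*(132*d + 8) + 90*d^2 + 10*d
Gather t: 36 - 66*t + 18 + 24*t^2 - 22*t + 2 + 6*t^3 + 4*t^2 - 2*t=6*t^3 + 28*t^2 - 90*t + 56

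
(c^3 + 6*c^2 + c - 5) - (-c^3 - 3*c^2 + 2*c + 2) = 2*c^3 + 9*c^2 - c - 7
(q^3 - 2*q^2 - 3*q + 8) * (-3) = -3*q^3 + 6*q^2 + 9*q - 24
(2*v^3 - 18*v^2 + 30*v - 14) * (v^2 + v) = 2*v^5 - 16*v^4 + 12*v^3 + 16*v^2 - 14*v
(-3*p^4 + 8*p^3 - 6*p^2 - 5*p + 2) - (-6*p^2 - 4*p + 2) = -3*p^4 + 8*p^3 - p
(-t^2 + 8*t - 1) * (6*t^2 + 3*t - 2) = -6*t^4 + 45*t^3 + 20*t^2 - 19*t + 2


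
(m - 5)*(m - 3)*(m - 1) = m^3 - 9*m^2 + 23*m - 15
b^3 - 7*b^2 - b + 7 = (b - 7)*(b - 1)*(b + 1)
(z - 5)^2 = z^2 - 10*z + 25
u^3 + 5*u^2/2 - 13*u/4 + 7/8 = (u - 1/2)^2*(u + 7/2)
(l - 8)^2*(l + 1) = l^3 - 15*l^2 + 48*l + 64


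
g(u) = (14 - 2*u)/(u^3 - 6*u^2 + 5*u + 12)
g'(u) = (14 - 2*u)*(-3*u^2 + 12*u - 5)/(u^3 - 6*u^2 + 5*u + 12)^2 - 2/(u^3 - 6*u^2 + 5*u + 12) = 2*(2*u^3 - 27*u^2 + 84*u - 47)/(u^6 - 12*u^5 + 46*u^4 - 36*u^3 - 119*u^2 + 120*u + 144)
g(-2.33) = -0.42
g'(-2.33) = -0.41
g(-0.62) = 2.40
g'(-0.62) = -5.44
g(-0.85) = 5.61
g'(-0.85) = -35.47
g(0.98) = 1.00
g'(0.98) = 0.15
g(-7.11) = -0.04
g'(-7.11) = -0.01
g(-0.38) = 1.61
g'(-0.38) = -1.97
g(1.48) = 1.16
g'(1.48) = 0.55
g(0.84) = 0.98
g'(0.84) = 0.07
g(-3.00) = -0.24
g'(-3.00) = -0.17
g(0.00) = 1.17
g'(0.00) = -0.65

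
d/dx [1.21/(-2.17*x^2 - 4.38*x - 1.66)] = (5.2514*x + 5.2998)/(2.17*x^2 + 4.38*x + 1.66)^2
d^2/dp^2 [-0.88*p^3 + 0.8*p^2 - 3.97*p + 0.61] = 1.6 - 5.28*p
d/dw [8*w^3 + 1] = 24*w^2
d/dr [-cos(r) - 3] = sin(r)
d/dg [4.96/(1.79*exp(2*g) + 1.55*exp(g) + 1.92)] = (-17.7568*exp(g) - 7.688)*exp(g)/(1.79*exp(2*g) + 1.55*exp(g) + 1.92)^2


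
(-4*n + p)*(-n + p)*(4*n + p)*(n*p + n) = 16*n^4*p + 16*n^4 - 16*n^3*p^2 - 16*n^3*p - n^2*p^3 - n^2*p^2 + n*p^4 + n*p^3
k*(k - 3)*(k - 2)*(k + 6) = k^4 + k^3 - 24*k^2 + 36*k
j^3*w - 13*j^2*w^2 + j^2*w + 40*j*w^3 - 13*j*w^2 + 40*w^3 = (j - 8*w)*(j - 5*w)*(j*w + w)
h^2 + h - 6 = (h - 2)*(h + 3)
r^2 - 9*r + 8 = (r - 8)*(r - 1)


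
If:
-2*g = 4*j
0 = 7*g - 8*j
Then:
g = 0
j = 0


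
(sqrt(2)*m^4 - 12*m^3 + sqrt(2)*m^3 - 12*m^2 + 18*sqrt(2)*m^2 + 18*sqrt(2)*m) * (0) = 0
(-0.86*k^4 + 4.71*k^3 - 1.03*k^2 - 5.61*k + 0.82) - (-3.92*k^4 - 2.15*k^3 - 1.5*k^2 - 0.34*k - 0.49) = 3.06*k^4 + 6.86*k^3 + 0.47*k^2 - 5.27*k + 1.31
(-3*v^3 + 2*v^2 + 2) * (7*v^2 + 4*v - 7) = -21*v^5 + 2*v^4 + 29*v^3 + 8*v - 14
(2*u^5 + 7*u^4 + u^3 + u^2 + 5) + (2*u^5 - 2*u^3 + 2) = 4*u^5 + 7*u^4 - u^3 + u^2 + 7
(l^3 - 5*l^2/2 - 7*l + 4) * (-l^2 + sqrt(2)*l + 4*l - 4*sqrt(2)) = -l^5 + sqrt(2)*l^4 + 13*l^4/2 - 13*sqrt(2)*l^3/2 - 3*l^3 - 32*l^2 + 3*sqrt(2)*l^2 + 16*l + 32*sqrt(2)*l - 16*sqrt(2)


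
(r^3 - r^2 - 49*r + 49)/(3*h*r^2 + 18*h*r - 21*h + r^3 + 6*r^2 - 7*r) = (r - 7)/(3*h + r)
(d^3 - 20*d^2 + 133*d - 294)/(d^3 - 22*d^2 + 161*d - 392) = (d - 6)/(d - 8)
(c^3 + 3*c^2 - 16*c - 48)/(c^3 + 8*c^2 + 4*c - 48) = (c^2 - c - 12)/(c^2 + 4*c - 12)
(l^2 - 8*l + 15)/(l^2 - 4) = (l^2 - 8*l + 15)/(l^2 - 4)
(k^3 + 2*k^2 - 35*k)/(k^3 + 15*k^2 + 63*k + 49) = k*(k - 5)/(k^2 + 8*k + 7)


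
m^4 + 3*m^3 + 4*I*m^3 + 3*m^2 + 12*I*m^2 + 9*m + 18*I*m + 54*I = (m + 3)*(m - 2*I)*(m + 3*I)^2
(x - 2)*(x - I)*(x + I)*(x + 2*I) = x^4 - 2*x^3 + 2*I*x^3 + x^2 - 4*I*x^2 - 2*x + 2*I*x - 4*I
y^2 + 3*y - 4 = (y - 1)*(y + 4)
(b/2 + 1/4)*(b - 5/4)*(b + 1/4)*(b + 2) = b^4/2 + 3*b^3/4 - 29*b^2/32 - 57*b/64 - 5/32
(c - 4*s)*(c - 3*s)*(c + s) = c^3 - 6*c^2*s + 5*c*s^2 + 12*s^3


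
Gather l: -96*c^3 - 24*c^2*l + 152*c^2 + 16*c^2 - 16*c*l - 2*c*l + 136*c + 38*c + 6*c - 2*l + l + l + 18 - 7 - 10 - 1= -96*c^3 + 168*c^2 + 180*c + l*(-24*c^2 - 18*c)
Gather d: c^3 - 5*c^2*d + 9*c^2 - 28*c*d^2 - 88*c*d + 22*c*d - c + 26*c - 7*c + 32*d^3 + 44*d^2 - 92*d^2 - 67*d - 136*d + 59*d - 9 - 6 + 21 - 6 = c^3 + 9*c^2 + 18*c + 32*d^3 + d^2*(-28*c - 48) + d*(-5*c^2 - 66*c - 144)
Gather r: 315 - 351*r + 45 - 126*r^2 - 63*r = -126*r^2 - 414*r + 360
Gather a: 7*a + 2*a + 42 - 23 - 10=9*a + 9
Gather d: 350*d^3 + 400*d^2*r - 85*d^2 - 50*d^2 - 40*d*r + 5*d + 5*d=350*d^3 + d^2*(400*r - 135) + d*(10 - 40*r)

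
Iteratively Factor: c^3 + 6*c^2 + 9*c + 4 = (c + 1)*(c^2 + 5*c + 4) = (c + 1)^2*(c + 4)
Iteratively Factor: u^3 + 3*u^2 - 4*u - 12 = (u + 2)*(u^2 + u - 6) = (u - 2)*(u + 2)*(u + 3)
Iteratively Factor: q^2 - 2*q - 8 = (q + 2)*(q - 4)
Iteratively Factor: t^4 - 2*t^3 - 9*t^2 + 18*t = (t + 3)*(t^3 - 5*t^2 + 6*t) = (t - 2)*(t + 3)*(t^2 - 3*t) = (t - 3)*(t - 2)*(t + 3)*(t)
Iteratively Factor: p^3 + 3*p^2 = (p)*(p^2 + 3*p) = p*(p + 3)*(p)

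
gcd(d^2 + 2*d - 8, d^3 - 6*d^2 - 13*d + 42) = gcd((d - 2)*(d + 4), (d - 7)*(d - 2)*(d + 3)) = d - 2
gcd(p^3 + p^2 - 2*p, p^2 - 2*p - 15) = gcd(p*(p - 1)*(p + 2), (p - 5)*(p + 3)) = 1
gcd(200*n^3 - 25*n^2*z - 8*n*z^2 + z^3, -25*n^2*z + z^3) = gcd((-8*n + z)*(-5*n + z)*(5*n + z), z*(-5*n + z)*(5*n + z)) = -25*n^2 + z^2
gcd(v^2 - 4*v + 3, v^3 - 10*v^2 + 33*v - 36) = v - 3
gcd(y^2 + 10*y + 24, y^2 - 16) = y + 4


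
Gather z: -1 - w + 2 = 1 - w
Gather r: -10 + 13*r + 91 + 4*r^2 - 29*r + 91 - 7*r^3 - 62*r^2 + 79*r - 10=-7*r^3 - 58*r^2 + 63*r + 162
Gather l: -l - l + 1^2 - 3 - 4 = -2*l - 6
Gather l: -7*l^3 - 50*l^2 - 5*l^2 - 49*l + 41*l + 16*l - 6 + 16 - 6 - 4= -7*l^3 - 55*l^2 + 8*l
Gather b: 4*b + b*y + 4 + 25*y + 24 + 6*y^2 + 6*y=b*(y + 4) + 6*y^2 + 31*y + 28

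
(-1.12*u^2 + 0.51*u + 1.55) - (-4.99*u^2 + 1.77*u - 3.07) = 3.87*u^2 - 1.26*u + 4.62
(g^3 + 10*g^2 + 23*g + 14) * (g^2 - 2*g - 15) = g^5 + 8*g^4 - 12*g^3 - 182*g^2 - 373*g - 210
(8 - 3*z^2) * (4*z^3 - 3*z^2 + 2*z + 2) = -12*z^5 + 9*z^4 + 26*z^3 - 30*z^2 + 16*z + 16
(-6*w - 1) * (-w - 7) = 6*w^2 + 43*w + 7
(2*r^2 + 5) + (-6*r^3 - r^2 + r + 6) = -6*r^3 + r^2 + r + 11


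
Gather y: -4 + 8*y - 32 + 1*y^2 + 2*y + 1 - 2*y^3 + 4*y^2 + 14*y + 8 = -2*y^3 + 5*y^2 + 24*y - 27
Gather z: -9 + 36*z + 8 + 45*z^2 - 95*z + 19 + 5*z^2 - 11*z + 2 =50*z^2 - 70*z + 20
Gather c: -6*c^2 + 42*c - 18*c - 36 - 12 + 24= -6*c^2 + 24*c - 24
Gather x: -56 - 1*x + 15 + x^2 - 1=x^2 - x - 42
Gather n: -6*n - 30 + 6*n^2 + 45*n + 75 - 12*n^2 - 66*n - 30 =-6*n^2 - 27*n + 15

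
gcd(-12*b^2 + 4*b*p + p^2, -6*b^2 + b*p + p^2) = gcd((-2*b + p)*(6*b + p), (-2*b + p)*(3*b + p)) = -2*b + p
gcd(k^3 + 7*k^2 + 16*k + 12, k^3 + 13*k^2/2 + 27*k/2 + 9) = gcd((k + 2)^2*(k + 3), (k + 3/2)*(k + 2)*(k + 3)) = k^2 + 5*k + 6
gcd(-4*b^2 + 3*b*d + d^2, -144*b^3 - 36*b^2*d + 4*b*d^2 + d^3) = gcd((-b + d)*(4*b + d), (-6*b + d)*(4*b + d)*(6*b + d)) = 4*b + d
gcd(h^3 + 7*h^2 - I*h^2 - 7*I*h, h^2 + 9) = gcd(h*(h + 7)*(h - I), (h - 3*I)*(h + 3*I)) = 1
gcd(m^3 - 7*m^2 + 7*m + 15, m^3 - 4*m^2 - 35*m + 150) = m - 5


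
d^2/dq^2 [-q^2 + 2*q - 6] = -2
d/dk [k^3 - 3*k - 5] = 3*k^2 - 3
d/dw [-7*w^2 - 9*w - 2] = -14*w - 9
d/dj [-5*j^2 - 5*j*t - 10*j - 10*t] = -10*j - 5*t - 10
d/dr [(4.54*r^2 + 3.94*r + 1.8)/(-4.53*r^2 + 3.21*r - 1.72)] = (32.4216*r^2 + 0.6904*r - 12.5548)/(20.5209*r^4 - 29.0826*r^3 + 25.8873*r^2 - 11.0424*r + 2.9584)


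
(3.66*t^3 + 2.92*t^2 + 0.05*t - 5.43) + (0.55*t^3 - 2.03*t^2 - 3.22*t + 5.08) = 4.21*t^3 + 0.89*t^2 - 3.17*t - 0.35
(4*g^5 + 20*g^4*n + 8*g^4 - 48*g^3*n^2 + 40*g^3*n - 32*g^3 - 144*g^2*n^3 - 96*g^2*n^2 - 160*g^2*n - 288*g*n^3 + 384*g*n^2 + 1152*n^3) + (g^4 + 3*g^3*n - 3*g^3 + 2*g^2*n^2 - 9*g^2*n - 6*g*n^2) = 4*g^5 + 20*g^4*n + 9*g^4 - 48*g^3*n^2 + 43*g^3*n - 35*g^3 - 144*g^2*n^3 - 94*g^2*n^2 - 169*g^2*n - 288*g*n^3 + 378*g*n^2 + 1152*n^3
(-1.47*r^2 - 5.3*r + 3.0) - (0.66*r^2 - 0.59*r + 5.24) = -2.13*r^2 - 4.71*r - 2.24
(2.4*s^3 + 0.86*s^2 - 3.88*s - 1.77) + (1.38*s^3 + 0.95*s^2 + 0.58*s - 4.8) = 3.78*s^3 + 1.81*s^2 - 3.3*s - 6.57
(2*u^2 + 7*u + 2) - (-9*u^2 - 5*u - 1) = 11*u^2 + 12*u + 3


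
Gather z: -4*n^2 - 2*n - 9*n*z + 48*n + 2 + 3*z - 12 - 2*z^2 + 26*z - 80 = -4*n^2 + 46*n - 2*z^2 + z*(29 - 9*n) - 90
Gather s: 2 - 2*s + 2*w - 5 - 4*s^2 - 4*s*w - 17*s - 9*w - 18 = -4*s^2 + s*(-4*w - 19) - 7*w - 21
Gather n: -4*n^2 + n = -4*n^2 + n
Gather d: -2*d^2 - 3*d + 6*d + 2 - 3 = -2*d^2 + 3*d - 1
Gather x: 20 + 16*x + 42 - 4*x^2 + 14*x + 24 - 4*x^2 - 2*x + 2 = -8*x^2 + 28*x + 88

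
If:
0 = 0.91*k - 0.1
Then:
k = 0.11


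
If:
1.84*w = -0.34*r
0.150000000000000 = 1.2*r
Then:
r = 0.12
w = -0.02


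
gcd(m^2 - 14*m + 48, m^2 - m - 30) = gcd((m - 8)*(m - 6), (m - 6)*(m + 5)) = m - 6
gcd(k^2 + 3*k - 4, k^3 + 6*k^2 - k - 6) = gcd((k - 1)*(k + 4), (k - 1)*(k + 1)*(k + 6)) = k - 1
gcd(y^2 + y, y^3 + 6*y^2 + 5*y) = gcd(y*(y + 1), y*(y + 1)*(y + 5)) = y^2 + y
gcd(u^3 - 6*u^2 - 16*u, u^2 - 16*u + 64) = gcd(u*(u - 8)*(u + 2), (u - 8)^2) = u - 8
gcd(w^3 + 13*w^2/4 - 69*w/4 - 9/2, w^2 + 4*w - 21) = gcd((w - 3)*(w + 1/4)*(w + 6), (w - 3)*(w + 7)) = w - 3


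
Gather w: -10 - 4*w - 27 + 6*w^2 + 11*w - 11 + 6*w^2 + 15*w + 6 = 12*w^2 + 22*w - 42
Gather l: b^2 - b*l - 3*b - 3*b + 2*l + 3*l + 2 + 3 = b^2 - 6*b + l*(5 - b) + 5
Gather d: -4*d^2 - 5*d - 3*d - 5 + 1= -4*d^2 - 8*d - 4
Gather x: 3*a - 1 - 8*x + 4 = 3*a - 8*x + 3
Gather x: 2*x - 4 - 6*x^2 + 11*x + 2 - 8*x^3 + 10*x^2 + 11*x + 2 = -8*x^3 + 4*x^2 + 24*x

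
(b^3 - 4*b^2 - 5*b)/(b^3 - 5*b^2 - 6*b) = (b - 5)/(b - 6)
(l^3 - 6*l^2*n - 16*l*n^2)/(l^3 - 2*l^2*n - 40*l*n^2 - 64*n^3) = l/(l + 4*n)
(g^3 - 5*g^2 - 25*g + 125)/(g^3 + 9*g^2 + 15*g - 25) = (g^2 - 10*g + 25)/(g^2 + 4*g - 5)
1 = 1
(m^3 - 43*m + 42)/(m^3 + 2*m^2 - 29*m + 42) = (m^2 - 7*m + 6)/(m^2 - 5*m + 6)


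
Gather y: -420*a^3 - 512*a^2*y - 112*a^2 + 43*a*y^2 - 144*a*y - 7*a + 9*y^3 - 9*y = -420*a^3 - 112*a^2 + 43*a*y^2 - 7*a + 9*y^3 + y*(-512*a^2 - 144*a - 9)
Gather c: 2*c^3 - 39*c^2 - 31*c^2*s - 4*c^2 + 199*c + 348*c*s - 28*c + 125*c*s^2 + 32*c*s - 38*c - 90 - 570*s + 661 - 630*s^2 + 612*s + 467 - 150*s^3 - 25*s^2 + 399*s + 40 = 2*c^3 + c^2*(-31*s - 43) + c*(125*s^2 + 380*s + 133) - 150*s^3 - 655*s^2 + 441*s + 1078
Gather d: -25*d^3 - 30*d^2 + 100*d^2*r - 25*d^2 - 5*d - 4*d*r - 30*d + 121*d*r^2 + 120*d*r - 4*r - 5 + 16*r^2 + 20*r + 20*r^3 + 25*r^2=-25*d^3 + d^2*(100*r - 55) + d*(121*r^2 + 116*r - 35) + 20*r^3 + 41*r^2 + 16*r - 5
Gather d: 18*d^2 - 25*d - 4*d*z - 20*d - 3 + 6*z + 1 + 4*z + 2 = 18*d^2 + d*(-4*z - 45) + 10*z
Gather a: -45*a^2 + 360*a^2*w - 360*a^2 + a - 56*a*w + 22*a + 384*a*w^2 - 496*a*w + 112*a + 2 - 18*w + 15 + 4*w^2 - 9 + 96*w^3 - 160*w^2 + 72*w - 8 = a^2*(360*w - 405) + a*(384*w^2 - 552*w + 135) + 96*w^3 - 156*w^2 + 54*w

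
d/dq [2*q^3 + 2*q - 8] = 6*q^2 + 2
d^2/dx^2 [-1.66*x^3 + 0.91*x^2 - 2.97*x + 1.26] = 1.82 - 9.96*x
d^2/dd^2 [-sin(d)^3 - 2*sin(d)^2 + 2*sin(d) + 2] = 9*sin(d)^3 + 8*sin(d)^2 - 8*sin(d) - 4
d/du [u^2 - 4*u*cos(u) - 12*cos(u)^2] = 4*u*sin(u) + 2*u + 12*sin(2*u) - 4*cos(u)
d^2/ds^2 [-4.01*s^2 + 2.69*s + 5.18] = -8.02000000000000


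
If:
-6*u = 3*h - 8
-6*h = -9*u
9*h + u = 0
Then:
No Solution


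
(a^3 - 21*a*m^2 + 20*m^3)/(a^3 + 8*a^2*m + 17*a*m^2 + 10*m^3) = (a^2 - 5*a*m + 4*m^2)/(a^2 + 3*a*m + 2*m^2)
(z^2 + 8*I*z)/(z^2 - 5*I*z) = (z + 8*I)/(z - 5*I)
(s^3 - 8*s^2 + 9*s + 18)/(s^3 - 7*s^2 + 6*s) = (s^2 - 2*s - 3)/(s*(s - 1))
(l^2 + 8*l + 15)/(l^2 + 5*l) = (l + 3)/l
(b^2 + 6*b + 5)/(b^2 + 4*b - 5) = (b + 1)/(b - 1)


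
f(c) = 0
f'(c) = 0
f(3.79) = 0.00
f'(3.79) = 0.00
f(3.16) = 0.00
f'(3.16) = 0.00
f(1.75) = 0.00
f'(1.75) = 0.00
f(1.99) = 0.00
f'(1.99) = 0.00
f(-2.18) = 0.00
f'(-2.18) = 0.00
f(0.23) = 0.00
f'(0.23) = 0.00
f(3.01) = 0.00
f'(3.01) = 0.00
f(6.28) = 0.00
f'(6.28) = 0.00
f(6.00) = 0.00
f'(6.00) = 0.00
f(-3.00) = 0.00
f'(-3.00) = 0.00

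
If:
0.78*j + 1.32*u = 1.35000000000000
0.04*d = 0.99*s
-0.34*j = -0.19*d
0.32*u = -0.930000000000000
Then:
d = 11.90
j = 6.65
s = 0.48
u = -2.91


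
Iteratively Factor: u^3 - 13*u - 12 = (u + 1)*(u^2 - u - 12) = (u - 4)*(u + 1)*(u + 3)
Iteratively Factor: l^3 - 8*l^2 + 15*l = (l - 3)*(l^2 - 5*l) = l*(l - 3)*(l - 5)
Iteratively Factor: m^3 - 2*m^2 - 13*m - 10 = (m + 2)*(m^2 - 4*m - 5) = (m + 1)*(m + 2)*(m - 5)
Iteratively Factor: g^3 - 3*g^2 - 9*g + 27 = (g - 3)*(g^2 - 9) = (g - 3)^2*(g + 3)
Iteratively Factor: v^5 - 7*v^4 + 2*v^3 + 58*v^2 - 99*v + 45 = (v - 1)*(v^4 - 6*v^3 - 4*v^2 + 54*v - 45) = (v - 5)*(v - 1)*(v^3 - v^2 - 9*v + 9) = (v - 5)*(v - 1)*(v + 3)*(v^2 - 4*v + 3) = (v - 5)*(v - 1)^2*(v + 3)*(v - 3)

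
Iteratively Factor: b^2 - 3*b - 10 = (b + 2)*(b - 5)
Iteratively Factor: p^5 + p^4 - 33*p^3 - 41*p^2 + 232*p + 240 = (p + 4)*(p^4 - 3*p^3 - 21*p^2 + 43*p + 60) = (p + 1)*(p + 4)*(p^3 - 4*p^2 - 17*p + 60) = (p + 1)*(p + 4)^2*(p^2 - 8*p + 15) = (p - 5)*(p + 1)*(p + 4)^2*(p - 3)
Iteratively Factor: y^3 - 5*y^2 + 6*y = (y)*(y^2 - 5*y + 6) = y*(y - 3)*(y - 2)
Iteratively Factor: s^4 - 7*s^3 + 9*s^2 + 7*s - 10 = (s + 1)*(s^3 - 8*s^2 + 17*s - 10) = (s - 2)*(s + 1)*(s^2 - 6*s + 5) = (s - 2)*(s - 1)*(s + 1)*(s - 5)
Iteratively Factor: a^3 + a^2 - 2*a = (a - 1)*(a^2 + 2*a) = (a - 1)*(a + 2)*(a)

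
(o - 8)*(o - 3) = o^2 - 11*o + 24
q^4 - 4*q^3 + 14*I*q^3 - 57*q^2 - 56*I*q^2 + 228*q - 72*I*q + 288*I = (q - 4)*(q + 3*I)^2*(q + 8*I)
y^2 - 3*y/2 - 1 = (y - 2)*(y + 1/2)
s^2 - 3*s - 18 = (s - 6)*(s + 3)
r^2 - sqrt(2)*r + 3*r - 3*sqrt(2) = (r + 3)*(r - sqrt(2))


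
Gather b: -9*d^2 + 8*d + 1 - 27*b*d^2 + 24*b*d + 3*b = b*(-27*d^2 + 24*d + 3) - 9*d^2 + 8*d + 1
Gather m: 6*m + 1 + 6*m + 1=12*m + 2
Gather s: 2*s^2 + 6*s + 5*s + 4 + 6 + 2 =2*s^2 + 11*s + 12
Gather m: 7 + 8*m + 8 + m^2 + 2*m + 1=m^2 + 10*m + 16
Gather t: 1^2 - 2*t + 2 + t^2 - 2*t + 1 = t^2 - 4*t + 4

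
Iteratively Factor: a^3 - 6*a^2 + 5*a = (a)*(a^2 - 6*a + 5) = a*(a - 1)*(a - 5)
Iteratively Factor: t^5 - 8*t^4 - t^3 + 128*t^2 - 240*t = (t - 3)*(t^4 - 5*t^3 - 16*t^2 + 80*t) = (t - 4)*(t - 3)*(t^3 - t^2 - 20*t) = t*(t - 4)*(t - 3)*(t^2 - t - 20) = t*(t - 4)*(t - 3)*(t + 4)*(t - 5)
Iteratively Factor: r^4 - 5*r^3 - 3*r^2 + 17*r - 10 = (r - 5)*(r^3 - 3*r + 2) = (r - 5)*(r + 2)*(r^2 - 2*r + 1) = (r - 5)*(r - 1)*(r + 2)*(r - 1)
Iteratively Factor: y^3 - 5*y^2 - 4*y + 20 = (y + 2)*(y^2 - 7*y + 10) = (y - 2)*(y + 2)*(y - 5)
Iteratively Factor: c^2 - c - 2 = (c - 2)*(c + 1)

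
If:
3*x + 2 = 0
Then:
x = -2/3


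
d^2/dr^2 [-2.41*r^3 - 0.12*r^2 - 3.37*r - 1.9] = -14.46*r - 0.24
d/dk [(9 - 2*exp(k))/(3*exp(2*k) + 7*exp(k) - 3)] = ((2*exp(k) - 9)*(6*exp(k) + 7) - 6*exp(2*k) - 14*exp(k) + 6)*exp(k)/(3*exp(2*k) + 7*exp(k) - 3)^2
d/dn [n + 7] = 1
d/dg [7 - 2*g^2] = -4*g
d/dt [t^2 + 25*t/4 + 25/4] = 2*t + 25/4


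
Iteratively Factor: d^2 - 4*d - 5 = (d + 1)*(d - 5)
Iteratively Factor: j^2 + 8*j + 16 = (j + 4)*(j + 4)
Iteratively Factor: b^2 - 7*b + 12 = (b - 3)*(b - 4)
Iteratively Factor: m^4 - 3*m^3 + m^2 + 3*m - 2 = (m - 1)*(m^3 - 2*m^2 - m + 2) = (m - 1)^2*(m^2 - m - 2) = (m - 2)*(m - 1)^2*(m + 1)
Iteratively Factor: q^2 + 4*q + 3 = (q + 3)*(q + 1)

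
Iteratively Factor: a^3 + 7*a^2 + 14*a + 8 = (a + 2)*(a^2 + 5*a + 4) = (a + 1)*(a + 2)*(a + 4)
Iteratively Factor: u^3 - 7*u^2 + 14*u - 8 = (u - 2)*(u^2 - 5*u + 4) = (u - 4)*(u - 2)*(u - 1)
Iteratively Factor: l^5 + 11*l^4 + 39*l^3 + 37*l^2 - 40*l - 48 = (l + 3)*(l^4 + 8*l^3 + 15*l^2 - 8*l - 16) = (l + 3)*(l + 4)*(l^3 + 4*l^2 - l - 4) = (l - 1)*(l + 3)*(l + 4)*(l^2 + 5*l + 4) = (l - 1)*(l + 1)*(l + 3)*(l + 4)*(l + 4)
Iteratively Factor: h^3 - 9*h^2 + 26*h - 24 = (h - 4)*(h^2 - 5*h + 6) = (h - 4)*(h - 2)*(h - 3)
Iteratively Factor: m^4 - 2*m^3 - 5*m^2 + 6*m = (m - 3)*(m^3 + m^2 - 2*m) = (m - 3)*(m + 2)*(m^2 - m) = (m - 3)*(m - 1)*(m + 2)*(m)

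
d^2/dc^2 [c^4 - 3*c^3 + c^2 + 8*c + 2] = 12*c^2 - 18*c + 2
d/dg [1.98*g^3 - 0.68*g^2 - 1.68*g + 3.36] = 5.94*g^2 - 1.36*g - 1.68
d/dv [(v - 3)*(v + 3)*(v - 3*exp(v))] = -3*v^2*exp(v) + 3*v^2 - 6*v*exp(v) + 27*exp(v) - 9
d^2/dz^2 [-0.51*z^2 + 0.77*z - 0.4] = -1.02000000000000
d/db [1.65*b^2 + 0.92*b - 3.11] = 3.3*b + 0.92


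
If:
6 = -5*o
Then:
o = -6/5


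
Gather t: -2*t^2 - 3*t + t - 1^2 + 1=-2*t^2 - 2*t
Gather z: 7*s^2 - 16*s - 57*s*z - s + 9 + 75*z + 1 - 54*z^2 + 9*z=7*s^2 - 17*s - 54*z^2 + z*(84 - 57*s) + 10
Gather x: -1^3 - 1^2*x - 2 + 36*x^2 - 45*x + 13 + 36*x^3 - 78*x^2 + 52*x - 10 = 36*x^3 - 42*x^2 + 6*x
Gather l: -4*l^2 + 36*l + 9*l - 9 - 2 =-4*l^2 + 45*l - 11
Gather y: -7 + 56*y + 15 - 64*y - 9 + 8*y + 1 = 0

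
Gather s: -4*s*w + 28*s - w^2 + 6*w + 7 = s*(28 - 4*w) - w^2 + 6*w + 7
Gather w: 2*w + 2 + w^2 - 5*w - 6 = w^2 - 3*w - 4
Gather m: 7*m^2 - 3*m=7*m^2 - 3*m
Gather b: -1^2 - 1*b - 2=-b - 3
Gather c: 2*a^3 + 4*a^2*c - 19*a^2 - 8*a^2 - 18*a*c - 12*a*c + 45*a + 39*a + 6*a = 2*a^3 - 27*a^2 + 90*a + c*(4*a^2 - 30*a)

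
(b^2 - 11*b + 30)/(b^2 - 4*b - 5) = (b - 6)/(b + 1)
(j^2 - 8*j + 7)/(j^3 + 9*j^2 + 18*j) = (j^2 - 8*j + 7)/(j*(j^2 + 9*j + 18))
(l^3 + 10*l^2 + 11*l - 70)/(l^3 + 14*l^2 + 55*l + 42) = (l^2 + 3*l - 10)/(l^2 + 7*l + 6)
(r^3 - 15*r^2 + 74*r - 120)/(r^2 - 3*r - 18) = (r^2 - 9*r + 20)/(r + 3)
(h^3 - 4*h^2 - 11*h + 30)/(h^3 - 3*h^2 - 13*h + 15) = (h - 2)/(h - 1)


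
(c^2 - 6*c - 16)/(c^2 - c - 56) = (c + 2)/(c + 7)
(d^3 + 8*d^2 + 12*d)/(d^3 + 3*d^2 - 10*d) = (d^2 + 8*d + 12)/(d^2 + 3*d - 10)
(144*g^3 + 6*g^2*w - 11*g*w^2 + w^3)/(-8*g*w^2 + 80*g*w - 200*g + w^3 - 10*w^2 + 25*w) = (-18*g^2 - 3*g*w + w^2)/(w^2 - 10*w + 25)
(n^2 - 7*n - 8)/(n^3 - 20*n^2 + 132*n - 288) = (n + 1)/(n^2 - 12*n + 36)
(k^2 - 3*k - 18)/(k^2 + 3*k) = (k - 6)/k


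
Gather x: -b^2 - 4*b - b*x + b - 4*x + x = -b^2 - 3*b + x*(-b - 3)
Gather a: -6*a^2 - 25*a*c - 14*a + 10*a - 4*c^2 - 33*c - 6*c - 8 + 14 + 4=-6*a^2 + a*(-25*c - 4) - 4*c^2 - 39*c + 10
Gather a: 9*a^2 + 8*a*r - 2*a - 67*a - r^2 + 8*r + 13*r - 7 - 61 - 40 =9*a^2 + a*(8*r - 69) - r^2 + 21*r - 108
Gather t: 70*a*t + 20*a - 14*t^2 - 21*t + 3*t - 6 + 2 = 20*a - 14*t^2 + t*(70*a - 18) - 4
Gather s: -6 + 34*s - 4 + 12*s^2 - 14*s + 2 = 12*s^2 + 20*s - 8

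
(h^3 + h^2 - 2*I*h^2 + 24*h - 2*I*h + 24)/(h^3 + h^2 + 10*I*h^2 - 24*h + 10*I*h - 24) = (h - 6*I)/(h + 6*I)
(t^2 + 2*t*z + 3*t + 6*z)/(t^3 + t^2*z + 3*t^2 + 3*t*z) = (t + 2*z)/(t*(t + z))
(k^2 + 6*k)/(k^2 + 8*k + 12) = k/(k + 2)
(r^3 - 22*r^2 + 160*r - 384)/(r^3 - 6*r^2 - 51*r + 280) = (r^2 - 14*r + 48)/(r^2 + 2*r - 35)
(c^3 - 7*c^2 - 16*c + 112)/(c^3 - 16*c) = (c - 7)/c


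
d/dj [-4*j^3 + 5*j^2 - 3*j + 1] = -12*j^2 + 10*j - 3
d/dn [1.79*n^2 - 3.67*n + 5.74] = 3.58*n - 3.67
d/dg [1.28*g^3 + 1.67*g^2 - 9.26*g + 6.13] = 3.84*g^2 + 3.34*g - 9.26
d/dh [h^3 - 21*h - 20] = 3*h^2 - 21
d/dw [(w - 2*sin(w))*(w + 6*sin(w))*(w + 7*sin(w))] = 11*w^2*cos(w) + 3*w^2 + 22*w*sin(w) + 16*w*sin(2*w) - 252*sin(w)^2*cos(w) + 16*sin(w)^2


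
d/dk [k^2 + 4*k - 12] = 2*k + 4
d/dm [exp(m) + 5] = exp(m)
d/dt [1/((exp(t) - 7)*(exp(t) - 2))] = (9 - 2*exp(t))*exp(t)/(exp(4*t) - 18*exp(3*t) + 109*exp(2*t) - 252*exp(t) + 196)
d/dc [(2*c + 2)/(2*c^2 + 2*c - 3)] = 2*(2*c^2 + 2*c - 2*(c + 1)*(2*c + 1) - 3)/(2*c^2 + 2*c - 3)^2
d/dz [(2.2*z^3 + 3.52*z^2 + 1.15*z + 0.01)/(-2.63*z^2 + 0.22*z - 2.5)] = (-5.786*z^4 + 0.968*z^3 - 12.7011*z^2 - 17.5474*z - 2.8772)/(6.9169*z^4 - 1.1572*z^3 + 13.1984*z^2 - 1.1*z + 6.25)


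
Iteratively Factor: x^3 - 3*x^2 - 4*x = (x)*(x^2 - 3*x - 4) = x*(x + 1)*(x - 4)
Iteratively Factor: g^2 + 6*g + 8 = (g + 4)*(g + 2)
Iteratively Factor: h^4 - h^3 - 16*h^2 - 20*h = (h)*(h^3 - h^2 - 16*h - 20) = h*(h + 2)*(h^2 - 3*h - 10) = h*(h - 5)*(h + 2)*(h + 2)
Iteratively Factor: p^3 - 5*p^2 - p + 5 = (p - 1)*(p^2 - 4*p - 5) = (p - 5)*(p - 1)*(p + 1)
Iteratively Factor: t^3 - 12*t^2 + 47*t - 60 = (t - 3)*(t^2 - 9*t + 20) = (t - 5)*(t - 3)*(t - 4)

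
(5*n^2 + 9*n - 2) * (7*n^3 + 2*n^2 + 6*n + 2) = 35*n^5 + 73*n^4 + 34*n^3 + 60*n^2 + 6*n - 4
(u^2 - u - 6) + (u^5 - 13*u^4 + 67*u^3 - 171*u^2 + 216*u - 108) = u^5 - 13*u^4 + 67*u^3 - 170*u^2 + 215*u - 114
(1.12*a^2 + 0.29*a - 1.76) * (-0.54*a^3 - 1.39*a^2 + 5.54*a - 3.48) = -0.6048*a^5 - 1.7134*a^4 + 6.7521*a^3 + 0.155399999999999*a^2 - 10.7596*a + 6.1248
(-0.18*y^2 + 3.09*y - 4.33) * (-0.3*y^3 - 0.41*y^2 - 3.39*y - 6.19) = 0.054*y^5 - 0.8532*y^4 + 0.6423*y^3 - 7.5856*y^2 - 4.4484*y + 26.8027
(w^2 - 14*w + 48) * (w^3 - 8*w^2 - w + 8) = w^5 - 22*w^4 + 159*w^3 - 362*w^2 - 160*w + 384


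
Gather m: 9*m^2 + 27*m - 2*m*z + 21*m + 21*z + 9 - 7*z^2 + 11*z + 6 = 9*m^2 + m*(48 - 2*z) - 7*z^2 + 32*z + 15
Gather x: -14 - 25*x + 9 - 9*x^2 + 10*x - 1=-9*x^2 - 15*x - 6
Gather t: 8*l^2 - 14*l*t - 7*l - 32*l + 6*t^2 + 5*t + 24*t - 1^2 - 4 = 8*l^2 - 39*l + 6*t^2 + t*(29 - 14*l) - 5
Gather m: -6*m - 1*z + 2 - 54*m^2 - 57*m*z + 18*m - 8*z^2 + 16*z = -54*m^2 + m*(12 - 57*z) - 8*z^2 + 15*z + 2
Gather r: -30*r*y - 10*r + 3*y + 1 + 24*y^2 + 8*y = r*(-30*y - 10) + 24*y^2 + 11*y + 1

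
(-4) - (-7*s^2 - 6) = 7*s^2 + 2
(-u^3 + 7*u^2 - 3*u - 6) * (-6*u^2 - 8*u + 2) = 6*u^5 - 34*u^4 - 40*u^3 + 74*u^2 + 42*u - 12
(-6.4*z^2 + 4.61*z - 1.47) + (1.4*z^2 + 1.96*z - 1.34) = -5.0*z^2 + 6.57*z - 2.81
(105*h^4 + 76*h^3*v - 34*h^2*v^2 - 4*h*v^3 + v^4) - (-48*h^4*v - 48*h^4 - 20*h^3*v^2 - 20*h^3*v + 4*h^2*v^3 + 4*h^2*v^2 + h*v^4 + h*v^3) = 48*h^4*v + 153*h^4 + 20*h^3*v^2 + 96*h^3*v - 4*h^2*v^3 - 38*h^2*v^2 - h*v^4 - 5*h*v^3 + v^4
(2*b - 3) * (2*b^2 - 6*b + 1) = 4*b^3 - 18*b^2 + 20*b - 3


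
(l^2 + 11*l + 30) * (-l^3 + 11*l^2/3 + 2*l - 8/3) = -l^5 - 22*l^4/3 + 37*l^3/3 + 388*l^2/3 + 92*l/3 - 80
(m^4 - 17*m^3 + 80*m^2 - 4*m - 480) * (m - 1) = m^5 - 18*m^4 + 97*m^3 - 84*m^2 - 476*m + 480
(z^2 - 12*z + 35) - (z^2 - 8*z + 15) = 20 - 4*z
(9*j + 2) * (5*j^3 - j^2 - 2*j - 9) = 45*j^4 + j^3 - 20*j^2 - 85*j - 18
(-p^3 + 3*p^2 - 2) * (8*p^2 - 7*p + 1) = -8*p^5 + 31*p^4 - 22*p^3 - 13*p^2 + 14*p - 2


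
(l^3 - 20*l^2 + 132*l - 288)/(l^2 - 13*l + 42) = (l^2 - 14*l + 48)/(l - 7)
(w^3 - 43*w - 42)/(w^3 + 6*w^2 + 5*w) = (w^2 - w - 42)/(w*(w + 5))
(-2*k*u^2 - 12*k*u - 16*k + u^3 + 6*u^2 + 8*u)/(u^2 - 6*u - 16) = (-2*k*u - 8*k + u^2 + 4*u)/(u - 8)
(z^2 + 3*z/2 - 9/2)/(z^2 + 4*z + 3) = (z - 3/2)/(z + 1)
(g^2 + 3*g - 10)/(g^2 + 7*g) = (g^2 + 3*g - 10)/(g*(g + 7))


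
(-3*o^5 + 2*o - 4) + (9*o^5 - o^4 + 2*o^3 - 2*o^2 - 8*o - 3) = 6*o^5 - o^4 + 2*o^3 - 2*o^2 - 6*o - 7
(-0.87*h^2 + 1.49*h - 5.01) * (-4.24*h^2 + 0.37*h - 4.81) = 3.6888*h^4 - 6.6395*h^3 + 25.9784*h^2 - 9.0206*h + 24.0981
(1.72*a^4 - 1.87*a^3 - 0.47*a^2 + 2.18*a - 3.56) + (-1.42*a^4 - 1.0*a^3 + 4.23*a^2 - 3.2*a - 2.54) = 0.3*a^4 - 2.87*a^3 + 3.76*a^2 - 1.02*a - 6.1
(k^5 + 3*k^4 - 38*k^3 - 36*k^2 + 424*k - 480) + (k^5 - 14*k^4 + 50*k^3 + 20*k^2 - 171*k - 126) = 2*k^5 - 11*k^4 + 12*k^3 - 16*k^2 + 253*k - 606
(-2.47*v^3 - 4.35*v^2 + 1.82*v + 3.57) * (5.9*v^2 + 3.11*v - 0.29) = -14.573*v^5 - 33.3467*v^4 - 2.0742*v^3 + 27.9847*v^2 + 10.5749*v - 1.0353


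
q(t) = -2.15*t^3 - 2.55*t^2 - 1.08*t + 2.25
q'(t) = -6.45*t^2 - 5.1*t - 1.08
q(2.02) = -28.06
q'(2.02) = -37.70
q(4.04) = -185.50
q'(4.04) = -126.96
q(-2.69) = 28.55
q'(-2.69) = -34.03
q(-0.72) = 2.51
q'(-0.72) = -0.75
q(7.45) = -1036.34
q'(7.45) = -397.07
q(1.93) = -24.79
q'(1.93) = -34.95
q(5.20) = -374.63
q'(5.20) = -202.01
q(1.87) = -22.75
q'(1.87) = -33.17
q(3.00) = -81.99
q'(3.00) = -74.43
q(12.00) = -4093.11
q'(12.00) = -991.08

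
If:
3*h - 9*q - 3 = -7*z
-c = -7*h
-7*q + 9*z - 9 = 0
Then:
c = 32*z/3 - 20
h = 32*z/21 - 20/7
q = 9*z/7 - 9/7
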